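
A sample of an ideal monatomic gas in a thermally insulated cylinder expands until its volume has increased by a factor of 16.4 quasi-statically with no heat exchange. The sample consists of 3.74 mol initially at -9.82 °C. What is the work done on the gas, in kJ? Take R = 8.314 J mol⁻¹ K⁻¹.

W ≈ -10.4 kJ

Adiabatic: T₁V₁^(γ−1) = T₂V₂^(γ−1) ⇒ T₂ = T₁ (V₁/V₂)^(γ−1).
γ = 5/3 for a monatomic ideal gas, so γ−1 = 2/3.
T₁ = -9.82 °C = 263.3 K.
T₂ = 263.3 × (1/16.4)^(2/3) = 40.79 K.
Q = 0, so ΔU = W_on_gas = nCᵥΔT with Cᵥ = R/(γ−1) = 12.47 J/(mol·K).
ΔU = 3.74 × 12.47 × (40.79 − 263.3) = -10380 J.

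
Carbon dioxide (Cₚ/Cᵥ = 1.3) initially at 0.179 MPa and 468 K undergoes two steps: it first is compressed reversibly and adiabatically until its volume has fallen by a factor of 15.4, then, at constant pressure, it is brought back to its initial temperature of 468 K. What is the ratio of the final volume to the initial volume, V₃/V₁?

Adiabatic step: V₂/V₁ = 0.06494; T₂ = T₁·15.4^(0.3) = 1063 K.
Isobaric step: V₃/V₂ = T₃/T₂ = 468/1063.
V₃/V₁ = (V₂/V₁)(V₃/V₂) = 0.06494 × (468/1063) = 0.02859.

V₃/V₁ ≈ 0.0286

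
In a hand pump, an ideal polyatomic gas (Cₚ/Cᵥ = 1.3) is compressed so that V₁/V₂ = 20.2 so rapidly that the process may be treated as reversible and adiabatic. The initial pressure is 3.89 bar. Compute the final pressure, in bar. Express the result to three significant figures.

P₂ ≈ 194 bar

Since PV^γ is constant along a reversible adiabat, P₂ = P₁ (V₁/V₂)^γ.
P₂ = 3.89 × 20.2^(1.3) = 193.6 bar.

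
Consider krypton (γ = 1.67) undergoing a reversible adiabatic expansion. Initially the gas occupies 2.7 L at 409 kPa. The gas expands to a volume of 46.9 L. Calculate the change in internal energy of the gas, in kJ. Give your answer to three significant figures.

P₂ = P₁(V₁/V₂)^γ = 409×(2.7/46.9)^(1.67) = 3.477 kPa.
For a reversible adiabat, W_by_gas = (P₁V₁ − P₂V₂)/(γ−1).
W_by = (409000×0.0027 − 3477×0.0469) / (0.67) = 1405 J.
Q = 0 ⇒ ΔU = −W_by = -1405 J.

ΔU ≈ -1.40 kJ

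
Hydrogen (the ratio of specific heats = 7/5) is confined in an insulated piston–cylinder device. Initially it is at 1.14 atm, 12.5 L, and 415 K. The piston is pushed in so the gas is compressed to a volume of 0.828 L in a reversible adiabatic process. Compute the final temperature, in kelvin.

T₂ ≈ 1230 K

Adiabatic: T₁V₁^(γ−1) = T₂V₂^(γ−1) ⇒ T₂ = T₁ (V₁/V₂)^(γ−1).
T₂ = 415 × (12.5/0.828)^(2/5) = 1229 K.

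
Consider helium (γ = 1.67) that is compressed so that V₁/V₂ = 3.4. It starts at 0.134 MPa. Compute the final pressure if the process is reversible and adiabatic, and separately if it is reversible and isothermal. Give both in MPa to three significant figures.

adiabatic: 1.03 MPa; isothermal: 0.456 MPa

Isothermal: P₂ = P₁(V₁/V₂) = 0.134×3.4 = 0.4556 MPa.
Adiabatic: P₂ = P₁(V₁/V₂)^γ = 0.134×3.4^(1.67) = 1.034 MPa.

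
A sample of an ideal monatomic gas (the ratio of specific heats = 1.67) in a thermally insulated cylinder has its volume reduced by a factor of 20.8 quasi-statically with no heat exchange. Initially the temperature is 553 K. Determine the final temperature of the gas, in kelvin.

Adiabatic: T₁V₁^(γ−1) = T₂V₂^(γ−1) ⇒ T₂ = T₁ (V₁/V₂)^(γ−1).
T₂ = 553 × 20.8^(0.67) = 4225 K.

T₂ ≈ 4230 K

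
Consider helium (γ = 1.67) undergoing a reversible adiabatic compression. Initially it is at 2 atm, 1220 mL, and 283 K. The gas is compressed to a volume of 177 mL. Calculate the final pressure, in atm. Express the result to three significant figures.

Adiabatic: P₁V₁^γ = P₂V₂^γ ⇒ P₂ = P₁ (V₁/V₂)^γ.
P₂ = 2 × (1220/177)^(1.67) = 50.25 atm.

P₂ ≈ 50.2 atm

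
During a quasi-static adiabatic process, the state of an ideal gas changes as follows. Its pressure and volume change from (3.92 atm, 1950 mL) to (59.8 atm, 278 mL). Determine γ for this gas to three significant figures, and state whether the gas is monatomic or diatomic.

PV^γ = const ⇒ γ = ln(P₂/P₁) / ln(V₁/V₂).
γ = ln(59.8/3.92) / ln(1950/278) = 1.399.
γ ≈ 1.40 is close to 7/5, so the gas is diatomic.

γ ≈ 1.40; diatomic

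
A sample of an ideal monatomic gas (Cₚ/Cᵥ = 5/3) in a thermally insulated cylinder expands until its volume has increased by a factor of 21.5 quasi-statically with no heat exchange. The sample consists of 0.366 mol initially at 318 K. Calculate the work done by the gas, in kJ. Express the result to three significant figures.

W ≈ 1.26 kJ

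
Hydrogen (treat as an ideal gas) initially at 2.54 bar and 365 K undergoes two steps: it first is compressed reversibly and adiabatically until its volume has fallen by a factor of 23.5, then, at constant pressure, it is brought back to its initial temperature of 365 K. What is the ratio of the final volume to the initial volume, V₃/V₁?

V₃/V₁ ≈ 0.0120

For a diatomic ideal gas γ = 7/5.
Adiabatic step: V₂/V₁ = 0.04255; T₂ = T₁·23.5^(2/5) = 1290 K.
Isobaric step: V₃/V₂ = T₃/T₂ = 365/1290.
V₃/V₁ = (V₂/V₁)(V₃/V₂) = 0.04255 × (365/1290) = 0.01204.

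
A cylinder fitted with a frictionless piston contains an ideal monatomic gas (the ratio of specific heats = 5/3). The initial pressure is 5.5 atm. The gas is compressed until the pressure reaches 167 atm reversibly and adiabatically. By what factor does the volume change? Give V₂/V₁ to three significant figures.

From PV^γ = const, V₂/V₁ = (P₁/P₂)^(1/γ).
V₂/V₁ = (5.5/167)^(3/5) = 0.129.

V₂/V₁ ≈ 0.129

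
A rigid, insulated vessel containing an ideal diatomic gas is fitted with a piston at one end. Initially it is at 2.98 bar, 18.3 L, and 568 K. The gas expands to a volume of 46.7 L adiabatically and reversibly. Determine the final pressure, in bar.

P₂ ≈ 0.803 bar

Adiabatic: P₁V₁^γ = P₂V₂^γ ⇒ P₂ = P₁ (V₁/V₂)^γ.
γ = 7/5 for a diatomic ideal gas.
P₂ = 2.98 × (18.3/46.7)^(7/5) = 0.8028 bar.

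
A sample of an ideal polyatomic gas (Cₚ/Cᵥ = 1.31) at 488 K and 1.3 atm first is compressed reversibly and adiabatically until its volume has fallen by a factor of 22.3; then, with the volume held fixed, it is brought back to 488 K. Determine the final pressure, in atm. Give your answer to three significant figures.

Adiabatic step (PV^γ = const): P₂ = 1.3×22.3^(1.31) = 75.9 atm; T₂ = 488×22.3^(0.31) = 1278 K.
Isochoric: P₃ = P₂(T₃/T₂) = 75.9 × (488/1278) = 28.99 atm.

P₃ ≈ 29.0 atm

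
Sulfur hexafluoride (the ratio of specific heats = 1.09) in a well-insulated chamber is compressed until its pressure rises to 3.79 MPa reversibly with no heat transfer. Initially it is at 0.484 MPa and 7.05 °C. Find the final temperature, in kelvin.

T₂ ≈ 332 K

Along an adiabat T P^((1−γ)/γ) is constant, so T₂ = T₁ (P₂/P₁)^((γ−1)/γ).
T₁ = 7.05 °C = 280.2 K.
T₂ = 280.2 × (3.79/0.484)^(0.0826) = 332.1 K.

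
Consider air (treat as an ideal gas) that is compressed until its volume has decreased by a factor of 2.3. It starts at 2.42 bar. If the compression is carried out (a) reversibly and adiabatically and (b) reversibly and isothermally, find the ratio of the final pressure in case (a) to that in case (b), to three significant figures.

P_adiabatic / P_isothermal ≈ 1.40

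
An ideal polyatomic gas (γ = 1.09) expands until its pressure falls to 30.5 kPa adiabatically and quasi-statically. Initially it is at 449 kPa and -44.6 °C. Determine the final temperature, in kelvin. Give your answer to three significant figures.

Along an adiabat T P^((1−γ)/γ) is constant, so T₂ = T₁ (P₂/P₁)^((γ−1)/γ).
T₁ = -44.6 °C = 228.5 K.
T₂ = 228.5 × (30.5/449)^(0.0826) = 183 K.

T₂ ≈ 183 K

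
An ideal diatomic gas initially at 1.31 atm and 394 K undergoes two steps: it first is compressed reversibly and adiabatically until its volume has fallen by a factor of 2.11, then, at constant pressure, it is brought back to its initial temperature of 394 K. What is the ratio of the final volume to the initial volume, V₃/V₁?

V₃/V₁ ≈ 0.352

For a diatomic ideal gas γ = 7/5.
Adiabatic step: V₂/V₁ = 0.4739; T₂ = T₁·2.11^(2/5) = 531.1 K.
Isobaric step: V₃/V₂ = T₃/T₂ = 394/531.1.
V₃/V₁ = (V₂/V₁)(V₃/V₂) = 0.4739 × (394/531.1) = 0.3516.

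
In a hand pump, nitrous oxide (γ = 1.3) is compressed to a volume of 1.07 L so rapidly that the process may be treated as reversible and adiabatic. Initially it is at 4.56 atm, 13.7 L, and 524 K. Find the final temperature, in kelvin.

T₂ ≈ 1130 K

Adiabatic: T₁V₁^(γ−1) = T₂V₂^(γ−1) ⇒ T₂ = T₁ (V₁/V₂)^(γ−1).
T₂ = 524 × (13.7/1.07)^(0.3) = 1126 K.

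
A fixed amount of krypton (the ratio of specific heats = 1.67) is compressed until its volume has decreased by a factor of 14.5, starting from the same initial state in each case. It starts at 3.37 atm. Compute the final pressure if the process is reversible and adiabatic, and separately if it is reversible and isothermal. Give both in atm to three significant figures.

adiabatic: 293 atm; isothermal: 48.9 atm

Isothermal: P₂ = P₁(V₁/V₂) = 3.37×14.5 = 48.87 atm.
Adiabatic: P₂ = P₁(V₁/V₂)^γ = 3.37×14.5^(1.67) = 293.2 atm.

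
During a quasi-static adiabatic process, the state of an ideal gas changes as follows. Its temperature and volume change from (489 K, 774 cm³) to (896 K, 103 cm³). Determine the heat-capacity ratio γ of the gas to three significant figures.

γ ≈ 1.30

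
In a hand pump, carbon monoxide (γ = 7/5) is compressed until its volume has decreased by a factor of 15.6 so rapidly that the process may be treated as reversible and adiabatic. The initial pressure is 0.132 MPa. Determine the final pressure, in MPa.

Since PV^γ is constant along a reversible adiabat, P₂ = P₁ (V₁/V₂)^γ.
P₂ = 0.132 × 15.6^(7/5) = 6.179 MPa.

P₂ ≈ 6.18 MPa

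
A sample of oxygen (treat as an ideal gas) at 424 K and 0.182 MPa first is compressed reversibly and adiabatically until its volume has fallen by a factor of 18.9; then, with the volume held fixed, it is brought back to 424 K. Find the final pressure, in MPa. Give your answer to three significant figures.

For a diatomic ideal gas γ = 7/5.
Adiabatic step (PV^γ = const): P₂ = 0.182×18.9^(7/5) = 11.15 MPa; T₂ = 424×18.9^(2/5) = 1374 K.
Isochoric: P₃ = P₂(T₃/T₂) = 11.15 × (424/1374) = 3.44 MPa.

P₃ ≈ 3.44 MPa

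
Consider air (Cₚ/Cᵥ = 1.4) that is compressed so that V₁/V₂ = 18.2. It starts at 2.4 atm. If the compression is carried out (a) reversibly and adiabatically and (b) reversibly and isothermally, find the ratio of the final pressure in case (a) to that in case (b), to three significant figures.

P_adiabatic / P_isothermal ≈ 3.19

Isothermal: P_b = P₁(V₁/V₂) = 2.4×18.2.
Adiabatic: P_a = P₁(V₁/V₂)^γ = 2.4×18.2^(1.4).
P_a/P_b = (V₁/V₂)^(γ−1) = 18.2^(0.4) = 3.192.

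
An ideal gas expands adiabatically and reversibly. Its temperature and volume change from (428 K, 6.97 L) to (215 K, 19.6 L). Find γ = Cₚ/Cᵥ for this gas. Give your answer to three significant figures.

TV^(γ−1) = const ⇒ γ − 1 = ln(T₂/T₁) / ln(V₁/V₂).
γ = 1 + ln(215/428) / ln(6.97/19.6) = 1.666.

γ ≈ 1.67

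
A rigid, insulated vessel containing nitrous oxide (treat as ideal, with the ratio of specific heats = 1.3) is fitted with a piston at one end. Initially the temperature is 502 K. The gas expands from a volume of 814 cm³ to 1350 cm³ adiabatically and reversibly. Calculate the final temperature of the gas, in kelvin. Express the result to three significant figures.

Adiabatic: T₁V₁^(γ−1) = T₂V₂^(γ−1) ⇒ T₂ = T₁ (V₁/V₂)^(γ−1).
T₂ = 502 × (814/1350)^(0.3) = 431.3 K.

T₂ ≈ 431 K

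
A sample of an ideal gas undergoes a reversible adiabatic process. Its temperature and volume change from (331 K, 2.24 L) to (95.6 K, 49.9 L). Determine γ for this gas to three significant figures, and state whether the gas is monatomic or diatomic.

γ ≈ 1.40; diatomic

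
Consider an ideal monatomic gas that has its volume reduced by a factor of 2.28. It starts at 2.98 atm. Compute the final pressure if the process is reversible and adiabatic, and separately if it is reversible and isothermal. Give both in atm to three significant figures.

adiabatic: 11.8 atm; isothermal: 6.79 atm

For a monatomic ideal gas γ = 5/3.
Isothermal: P₂ = P₁(V₁/V₂) = 2.98×2.28 = 6.794 atm.
Adiabatic: P₂ = P₁(V₁/V₂)^γ = 2.98×2.28^(5/3) = 11.77 atm.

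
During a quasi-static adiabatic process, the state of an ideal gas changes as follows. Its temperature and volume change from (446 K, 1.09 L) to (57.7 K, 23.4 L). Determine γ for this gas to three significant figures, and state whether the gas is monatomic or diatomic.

γ ≈ 1.67; monatomic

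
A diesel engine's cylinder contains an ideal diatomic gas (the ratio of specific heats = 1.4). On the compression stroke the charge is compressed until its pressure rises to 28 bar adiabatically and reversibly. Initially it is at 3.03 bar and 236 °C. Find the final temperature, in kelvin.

Along an adiabat T P^((1−γ)/γ) is constant, so T₂ = T₁ (P₂/P₁)^((γ−1)/γ).
T₁ = 236 °C = 509.1 K.
T₂ = 509.1 × (28/3.03)^(0.286) = 961.1 K.

T₂ ≈ 961 K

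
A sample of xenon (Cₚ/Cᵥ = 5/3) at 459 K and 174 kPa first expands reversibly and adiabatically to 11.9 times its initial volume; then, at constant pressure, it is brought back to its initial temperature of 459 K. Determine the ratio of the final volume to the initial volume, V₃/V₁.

V₃/V₁ ≈ 62.0

Adiabatic step: V₂/V₁ = 11.9; T₂ = T₁·(1/11.9)^(2/3) = 88.06 K.
Isobaric step: V₃/V₂ = T₃/T₂ = 459/88.06.
V₃/V₁ = (V₂/V₁)(V₃/V₂) = 11.9 × (459/88.06) = 62.03.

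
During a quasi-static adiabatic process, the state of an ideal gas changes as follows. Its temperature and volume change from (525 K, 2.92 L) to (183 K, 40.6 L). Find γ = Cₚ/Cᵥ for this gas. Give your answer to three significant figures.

TV^(γ−1) = const ⇒ γ − 1 = ln(T₂/T₁) / ln(V₁/V₂).
γ = 1 + ln(183/525) / ln(2.92/40.6) = 1.4.

γ ≈ 1.40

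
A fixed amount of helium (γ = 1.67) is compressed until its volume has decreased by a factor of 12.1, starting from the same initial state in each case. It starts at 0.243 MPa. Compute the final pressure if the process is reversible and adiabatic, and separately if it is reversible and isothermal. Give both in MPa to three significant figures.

adiabatic: 15.6 MPa; isothermal: 2.94 MPa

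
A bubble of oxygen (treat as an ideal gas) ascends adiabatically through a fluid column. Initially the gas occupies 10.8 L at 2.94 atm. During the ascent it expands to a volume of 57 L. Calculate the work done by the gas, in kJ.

γ = 7/5 for a diatomic ideal gas.
P₂ = P₁(V₁/V₂)^γ = 2.94×(10.8/57)^(7/5) = 0.2864 atm.
For a reversible adiabat, W_by_gas = (P₁V₁ − P₂V₂)/(γ−1).
W_by = (297900×0.0108 − 29020×0.057) / (2/5) = 3908 J.

W ≈ 3.91 kJ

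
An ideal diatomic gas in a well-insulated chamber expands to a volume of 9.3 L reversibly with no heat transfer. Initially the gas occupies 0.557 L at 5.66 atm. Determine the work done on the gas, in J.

W ≈ -540 J

γ = 7/5 for a diatomic ideal gas.
P₂ = P₁(V₁/V₂)^γ = 5.66×(0.557/9.3)^(7/5) = 0.1099 atm.
For a reversible adiabat, W_by_gas = (P₁V₁ − P₂V₂)/(γ−1).
W_by = (573500×0.000557 − 11140×0.0093) / (2/5) = 539.6 J.
W_on_gas = −W_by = -539.6 J.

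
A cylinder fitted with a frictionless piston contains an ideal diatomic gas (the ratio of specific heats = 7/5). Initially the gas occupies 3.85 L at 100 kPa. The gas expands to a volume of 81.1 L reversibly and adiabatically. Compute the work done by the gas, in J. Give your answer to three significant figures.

W ≈ 678 J

P₂ = P₁(V₁/V₂)^γ = 100×(3.85/81.1)^(7/5) = 1.403 kPa.
For a reversible adiabat, W_by_gas = (P₁V₁ − P₂V₂)/(γ−1).
W_by = (100000×0.00385 − 1403×0.0811) / (2/5) = 678.1 J.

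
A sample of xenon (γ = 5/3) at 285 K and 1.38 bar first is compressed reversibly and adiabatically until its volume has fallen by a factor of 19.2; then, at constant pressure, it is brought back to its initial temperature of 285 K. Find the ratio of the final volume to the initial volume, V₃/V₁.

Adiabatic step: V₂/V₁ = 0.05208; T₂ = T₁·19.2^(2/3) = 2044 K.
Isobaric step: V₃/V₂ = T₃/T₂ = 285/2044.
V₃/V₁ = (V₂/V₁)(V₃/V₂) = 0.05208 × (285/2044) = 0.007264.

V₃/V₁ ≈ 0.00726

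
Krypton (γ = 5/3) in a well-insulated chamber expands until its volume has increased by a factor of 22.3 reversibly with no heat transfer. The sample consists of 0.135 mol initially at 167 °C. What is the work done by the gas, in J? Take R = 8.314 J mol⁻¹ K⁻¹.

W ≈ 647 J

Adiabatic: T₁V₁^(γ−1) = T₂V₂^(γ−1) ⇒ T₂ = T₁ (V₁/V₂)^(γ−1).
T₁ = 167 °C = 440.1 K.
T₂ = 440.1 × (1/22.3)^(2/3) = 55.56 K.
Q = 0, so ΔU = W_on_gas = nCᵥΔT with Cᵥ = R/(γ−1) = 12.47 J/(mol·K).
ΔU = 0.135 × 12.47 × (55.56 − 440.1) = -647.5 J.
Work done by the gas = −ΔU = 647.5 J.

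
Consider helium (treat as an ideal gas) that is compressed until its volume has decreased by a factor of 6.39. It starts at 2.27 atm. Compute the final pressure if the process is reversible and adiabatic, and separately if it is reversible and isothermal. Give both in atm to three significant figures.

adiabatic: 49.9 atm; isothermal: 14.5 atm

For a monatomic ideal gas γ = 5/3.
Isothermal: P₂ = P₁(V₁/V₂) = 2.27×6.39 = 14.51 atm.
Adiabatic: P₂ = P₁(V₁/V₂)^γ = 2.27×6.39^(5/3) = 49.95 atm.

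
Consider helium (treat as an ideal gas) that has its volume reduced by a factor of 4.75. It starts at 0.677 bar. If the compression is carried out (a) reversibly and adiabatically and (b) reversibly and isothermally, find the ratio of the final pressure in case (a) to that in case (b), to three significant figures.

P_adiabatic / P_isothermal ≈ 2.83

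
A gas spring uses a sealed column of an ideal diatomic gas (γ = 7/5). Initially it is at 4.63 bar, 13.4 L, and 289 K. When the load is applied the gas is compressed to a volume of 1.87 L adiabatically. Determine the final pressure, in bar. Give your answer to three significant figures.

Adiabatic: P₁V₁^γ = P₂V₂^γ ⇒ P₂ = P₁ (V₁/V₂)^γ.
P₂ = 4.63 × (13.4/1.87)^(7/5) = 72.94 bar.

P₂ ≈ 72.9 bar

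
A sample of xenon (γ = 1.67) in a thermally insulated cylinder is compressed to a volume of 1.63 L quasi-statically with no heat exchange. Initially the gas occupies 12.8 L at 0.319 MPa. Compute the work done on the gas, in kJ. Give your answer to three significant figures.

W ≈ 18.1 kJ

P₂ = P₁(V₁/V₂)^γ = 0.319×(12.8/1.63)^(1.67) = 9.965 MPa.
For a reversible adiabat, W_by_gas = (P₁V₁ − P₂V₂)/(γ−1).
W_by = (319000×0.0128 − 9.965×10^6×0.00163) / (0.67) = -18150 J.
W_on_gas = −W_by = 18150 J.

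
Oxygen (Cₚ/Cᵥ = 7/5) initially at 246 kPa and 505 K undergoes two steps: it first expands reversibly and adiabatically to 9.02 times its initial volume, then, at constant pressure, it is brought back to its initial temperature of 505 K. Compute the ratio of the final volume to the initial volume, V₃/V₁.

Adiabatic step: V₂/V₁ = 9.02; T₂ = T₁·(1/9.02)^(2/5) = 209.5 K.
Isobaric step: V₃/V₂ = T₃/T₂ = 505/209.5.
V₃/V₁ = (V₂/V₁)(V₃/V₂) = 9.02 × (505/209.5) = 21.74.

V₃/V₁ ≈ 21.7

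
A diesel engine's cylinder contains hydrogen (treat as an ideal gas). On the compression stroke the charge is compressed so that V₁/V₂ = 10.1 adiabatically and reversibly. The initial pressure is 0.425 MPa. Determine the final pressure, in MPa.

Since PV^γ is constant along a reversible adiabat, P₂ = P₁ (V₁/V₂)^γ.
For a diatomic ideal gas γ = 7/5.
P₂ = 0.425 × 10.1^(7/5) = 10.83 MPa.

P₂ ≈ 10.8 MPa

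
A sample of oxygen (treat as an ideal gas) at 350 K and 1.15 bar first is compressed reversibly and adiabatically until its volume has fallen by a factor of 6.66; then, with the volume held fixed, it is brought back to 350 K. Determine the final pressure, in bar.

For a diatomic ideal gas γ = 7/5.
Adiabatic step (PV^γ = const): P₂ = 1.15×6.66^(7/5) = 16.35 bar; T₂ = 350×6.66^(2/5) = 747.2 K.
Isochoric: P₃ = P₂(T₃/T₂) = 16.35 × (350/747.2) = 7.659 bar.

P₃ ≈ 7.66 bar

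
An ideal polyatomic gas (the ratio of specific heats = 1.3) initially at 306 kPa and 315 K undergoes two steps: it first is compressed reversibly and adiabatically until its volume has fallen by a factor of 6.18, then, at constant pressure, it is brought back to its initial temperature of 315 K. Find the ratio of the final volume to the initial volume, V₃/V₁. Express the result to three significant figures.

V₃/V₁ ≈ 0.0937

Adiabatic step: V₂/V₁ = 0.1618; T₂ = T₁·6.18^(0.3) = 544 K.
Isobaric step: V₃/V₂ = T₃/T₂ = 315/544.
V₃/V₁ = (V₂/V₁)(V₃/V₂) = 0.1618 × (315/544) = 0.09369.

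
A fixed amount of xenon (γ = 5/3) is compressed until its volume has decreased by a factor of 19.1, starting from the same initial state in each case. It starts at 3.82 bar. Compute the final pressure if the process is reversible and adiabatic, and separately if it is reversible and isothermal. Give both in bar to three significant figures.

adiabatic: 521 bar; isothermal: 73.0 bar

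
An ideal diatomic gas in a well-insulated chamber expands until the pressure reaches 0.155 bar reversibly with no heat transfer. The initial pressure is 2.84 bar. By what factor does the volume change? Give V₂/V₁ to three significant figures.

From PV^γ = const, V₂/V₁ = (P₁/P₂)^(1/γ).
For a diatomic ideal gas γ = 7/5.
V₂/V₁ = (2.84/0.155)^(5/7) = 7.982.

V₂/V₁ ≈ 7.98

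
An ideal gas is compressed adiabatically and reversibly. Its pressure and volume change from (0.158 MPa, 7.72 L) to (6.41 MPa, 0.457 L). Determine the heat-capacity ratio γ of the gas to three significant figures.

γ ≈ 1.31

PV^γ = const ⇒ γ = ln(P₂/P₁) / ln(V₁/V₂).
γ = ln(6.41/0.158) / ln(7.72/0.457) = 1.31.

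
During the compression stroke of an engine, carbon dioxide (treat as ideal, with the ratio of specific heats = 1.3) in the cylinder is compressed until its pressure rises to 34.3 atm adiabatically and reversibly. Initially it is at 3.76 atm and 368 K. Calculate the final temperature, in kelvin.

T₂ ≈ 613 K

Along an adiabat T P^((1−γ)/γ) is constant, so T₂ = T₁ (P₂/P₁)^((γ−1)/γ).
T₂ = 368 × (34.3/3.76)^(0.231) = 612.9 K.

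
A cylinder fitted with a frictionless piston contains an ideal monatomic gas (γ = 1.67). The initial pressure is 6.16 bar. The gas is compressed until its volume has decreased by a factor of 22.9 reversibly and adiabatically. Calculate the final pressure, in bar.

Since PV^γ is constant along a reversible adiabat, P₂ = P₁ (V₁/V₂)^γ.
P₂ = 6.16 × 22.9^(1.67) = 1149 bar.

P₂ ≈ 1150 bar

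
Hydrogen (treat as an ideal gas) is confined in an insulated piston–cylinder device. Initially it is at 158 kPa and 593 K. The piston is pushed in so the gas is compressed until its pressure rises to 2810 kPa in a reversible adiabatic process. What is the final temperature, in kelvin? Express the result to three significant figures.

T₂ ≈ 1350 K

Adiabatic: T₂/T₁ = (P₂/P₁)^((γ−1)/γ).
For a diatomic ideal gas γ = 7/5, so (γ−1)/γ = 2/7.
T₂ = 593 × (2810/158)^(2/7) = 1350 K.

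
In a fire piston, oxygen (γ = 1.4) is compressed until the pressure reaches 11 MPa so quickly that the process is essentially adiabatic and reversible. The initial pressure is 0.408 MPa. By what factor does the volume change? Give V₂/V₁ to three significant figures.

V₂/V₁ ≈ 0.0951

From PV^γ = const, V₂/V₁ = (P₁/P₂)^(1/γ).
V₂/V₁ = (0.408/11)^(0.714) = 0.09507.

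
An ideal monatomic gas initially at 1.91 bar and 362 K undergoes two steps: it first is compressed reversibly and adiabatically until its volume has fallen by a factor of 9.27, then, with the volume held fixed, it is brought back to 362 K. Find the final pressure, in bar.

For a monatomic ideal gas γ = 5/3.
Adiabatic step (PV^γ = const): P₂ = 1.91×9.27^(5/3) = 78.13 bar; T₂ = 362×9.27^(2/3) = 1597 K.
Isochoric: P₃ = P₂(T₃/T₂) = 78.13 × (362/1597) = 17.71 bar.

P₃ ≈ 17.7 bar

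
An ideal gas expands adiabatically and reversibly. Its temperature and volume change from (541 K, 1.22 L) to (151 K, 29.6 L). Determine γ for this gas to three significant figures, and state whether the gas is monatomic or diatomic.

TV^(γ−1) = const ⇒ γ − 1 = ln(T₂/T₁) / ln(V₁/V₂).
γ = 1 + ln(151/541) / ln(1.22/29.6) = 1.4.
γ ≈ 1.40 is close to 7/5, so the gas is diatomic.

γ ≈ 1.40; diatomic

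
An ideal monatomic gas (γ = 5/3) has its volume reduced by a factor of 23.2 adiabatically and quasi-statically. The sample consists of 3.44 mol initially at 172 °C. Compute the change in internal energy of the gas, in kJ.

Adiabatic: T₁V₁^(γ−1) = T₂V₂^(γ−1) ⇒ T₂ = T₁ (V₁/V₂)^(γ−1).
T₁ = 172 °C = 445.1 K.
T₂ = 445.1 × 23.2^(2/3) = 3621 K.
Q = 0, so ΔU = W_on_gas = nCᵥΔT with Cᵥ = R/(γ−1) = 12.47 J/(mol·K).
ΔU = 3.44 × 12.47 × (3621 − 445.1) = 136200 J.

ΔU ≈ 136 kJ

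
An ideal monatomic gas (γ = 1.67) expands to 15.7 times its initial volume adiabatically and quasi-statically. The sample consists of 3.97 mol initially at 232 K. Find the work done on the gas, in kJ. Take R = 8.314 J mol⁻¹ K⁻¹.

Adiabatic: T₁V₁^(γ−1) = T₂V₂^(γ−1) ⇒ T₂ = T₁ (V₁/V₂)^(γ−1).
T₂ = 232 × (1/15.7)^(0.67) = 36.66 K.
Q = 0, so ΔU = W_on_gas = nCᵥΔT with Cᵥ = R/(γ−1) = 12.41 J/(mol·K).
ΔU = 3.97 × 12.41 × (36.66 − 232) = -9623 J.

W ≈ -9.62 kJ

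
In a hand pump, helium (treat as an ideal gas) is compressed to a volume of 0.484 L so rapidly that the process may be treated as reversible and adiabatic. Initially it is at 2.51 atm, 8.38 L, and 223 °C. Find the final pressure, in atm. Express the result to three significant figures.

Adiabatic: P₁V₁^γ = P₂V₂^γ ⇒ P₂ = P₁ (V₁/V₂)^γ.
γ = 5/3 for a monatomic ideal gas.
P₂ = 2.51 × (8.38/0.484)^(5/3) = 290.9 atm.

P₂ ≈ 291 atm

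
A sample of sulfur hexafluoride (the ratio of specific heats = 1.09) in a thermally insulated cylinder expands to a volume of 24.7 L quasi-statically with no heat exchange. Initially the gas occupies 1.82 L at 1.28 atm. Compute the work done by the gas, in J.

W ≈ 549 J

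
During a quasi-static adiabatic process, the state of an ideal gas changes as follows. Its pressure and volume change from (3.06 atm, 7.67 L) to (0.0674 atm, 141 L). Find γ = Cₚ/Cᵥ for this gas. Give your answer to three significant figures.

γ ≈ 1.31

PV^γ = const ⇒ γ = ln(P₂/P₁) / ln(V₁/V₂).
γ = ln(0.0674/3.06) / ln(7.67/141) = 1.311.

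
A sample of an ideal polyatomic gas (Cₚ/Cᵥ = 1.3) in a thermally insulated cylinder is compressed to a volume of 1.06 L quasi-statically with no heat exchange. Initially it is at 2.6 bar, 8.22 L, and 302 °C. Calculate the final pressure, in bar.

P₂ ≈ 37.3 bar

Adiabatic: P₁V₁^γ = P₂V₂^γ ⇒ P₂ = P₁ (V₁/V₂)^γ.
P₂ = 2.6 × (8.22/1.06)^(1.3) = 37.27 bar.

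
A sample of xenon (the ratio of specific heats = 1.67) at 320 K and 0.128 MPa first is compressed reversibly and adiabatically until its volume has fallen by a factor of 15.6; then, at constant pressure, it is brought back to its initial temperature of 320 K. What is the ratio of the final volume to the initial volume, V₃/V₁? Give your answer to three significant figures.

Adiabatic step: V₂/V₁ = 0.0641; T₂ = T₁·15.6^(0.67) = 2016 K.
Isobaric step: V₃/V₂ = T₃/T₂ = 320/2016.
V₃/V₁ = (V₂/V₁)(V₃/V₂) = 0.0641 × (320/2016) = 0.01017.

V₃/V₁ ≈ 0.0102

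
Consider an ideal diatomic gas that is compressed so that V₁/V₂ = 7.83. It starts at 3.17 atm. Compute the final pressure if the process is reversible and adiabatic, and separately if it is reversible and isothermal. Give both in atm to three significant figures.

For a diatomic ideal gas γ = 7/5.
Isothermal: P₂ = P₁(V₁/V₂) = 3.17×7.83 = 24.82 atm.
Adiabatic: P₂ = P₁(V₁/V₂)^γ = 3.17×7.83^(7/5) = 56.54 atm.

adiabatic: 56.5 atm; isothermal: 24.8 atm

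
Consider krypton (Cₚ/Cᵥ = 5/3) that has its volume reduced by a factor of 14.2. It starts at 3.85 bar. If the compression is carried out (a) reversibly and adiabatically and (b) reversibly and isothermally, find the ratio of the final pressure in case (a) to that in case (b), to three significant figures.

P_adiabatic / P_isothermal ≈ 5.86

Isothermal: P_b = P₁(V₁/V₂) = 3.85×14.2.
Adiabatic: P_a = P₁(V₁/V₂)^γ = 3.85×14.2^(5/3).
P_a/P_b = (V₁/V₂)^(γ−1) = 14.2^(2/3) = 5.864.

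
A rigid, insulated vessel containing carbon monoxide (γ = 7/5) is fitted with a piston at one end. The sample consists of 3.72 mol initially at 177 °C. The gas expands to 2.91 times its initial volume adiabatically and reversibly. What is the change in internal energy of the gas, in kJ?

ΔU ≈ -12.1 kJ

For a reversible adiabat TV^(γ−1) is constant, so T₂ = T₁ (V₁/V₂)^(γ−1).
T₁ = 177 °C = 450.1 K.
T₂ = 450.1 × (1/2.91)^(2/5) = 293.6 K.
Q = 0, so ΔU = W_on_gas = nCᵥΔT with Cᵥ = R/(γ−1) = 20.79 J/(mol·K).
ΔU = 3.72 × 20.79 × (293.6 − 450.1) = -12100 J.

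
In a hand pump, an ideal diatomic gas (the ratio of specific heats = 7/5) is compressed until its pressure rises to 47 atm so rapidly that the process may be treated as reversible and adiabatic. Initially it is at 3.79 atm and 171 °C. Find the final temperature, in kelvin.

Along an adiabat T P^((1−γ)/γ) is constant, so T₂ = T₁ (P₂/P₁)^((γ−1)/γ).
T₁ = 171 °C = 444.1 K.
T₂ = 444.1 × (47/3.79)^(2/7) = 911.9 K.

T₂ ≈ 912 K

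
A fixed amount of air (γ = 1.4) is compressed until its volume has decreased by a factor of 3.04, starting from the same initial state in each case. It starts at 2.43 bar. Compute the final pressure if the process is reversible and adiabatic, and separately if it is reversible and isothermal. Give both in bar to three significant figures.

adiabatic: 11.5 bar; isothermal: 7.39 bar

Isothermal: P₂ = P₁(V₁/V₂) = 2.43×3.04 = 7.387 bar.
Adiabatic: P₂ = P₁(V₁/V₂)^γ = 2.43×3.04^(1.4) = 11.52 bar.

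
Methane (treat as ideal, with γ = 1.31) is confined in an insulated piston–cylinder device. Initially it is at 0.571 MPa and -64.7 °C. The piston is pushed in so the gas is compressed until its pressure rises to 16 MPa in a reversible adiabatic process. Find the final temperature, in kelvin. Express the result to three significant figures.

Adiabatic: T₂/T₁ = (P₂/P₁)^((γ−1)/γ).
T₁ = -64.7 °C = 208.4 K.
T₂ = 208.4 × (16/0.571)^(0.237) = 458.7 K.

T₂ ≈ 459 K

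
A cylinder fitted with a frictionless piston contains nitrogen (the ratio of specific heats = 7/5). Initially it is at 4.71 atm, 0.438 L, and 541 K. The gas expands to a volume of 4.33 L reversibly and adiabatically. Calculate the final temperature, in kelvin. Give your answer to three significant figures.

Adiabatic: T₁V₁^(γ−1) = T₂V₂^(γ−1) ⇒ T₂ = T₁ (V₁/V₂)^(γ−1).
T₂ = 541 × (0.438/4.33)^(2/5) = 216.4 K.

T₂ ≈ 216 K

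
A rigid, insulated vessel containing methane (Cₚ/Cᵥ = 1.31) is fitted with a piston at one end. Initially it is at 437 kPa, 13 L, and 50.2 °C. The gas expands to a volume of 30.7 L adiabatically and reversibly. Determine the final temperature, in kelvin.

Adiabatic: T₁V₁^(γ−1) = T₂V₂^(γ−1) ⇒ T₂ = T₁ (V₁/V₂)^(γ−1).
T₁ = 50.2 °C = 323.3 K.
T₂ = 323.3 × (13/30.7)^(0.31) = 247.7 K.

T₂ ≈ 248 K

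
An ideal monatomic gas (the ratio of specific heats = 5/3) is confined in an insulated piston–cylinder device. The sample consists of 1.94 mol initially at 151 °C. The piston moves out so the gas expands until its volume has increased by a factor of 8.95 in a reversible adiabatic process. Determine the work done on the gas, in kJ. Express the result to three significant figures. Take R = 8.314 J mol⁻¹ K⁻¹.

W ≈ -7.88 kJ

For a reversible adiabat TV^(γ−1) is constant, so T₂ = T₁ (V₁/V₂)^(γ−1).
T₁ = 151 °C = 424.1 K.
T₂ = 424.1 × (1/8.95)^(2/3) = 98.39 K.
Q = 0, so ΔU = W_on_gas = nCᵥΔT with Cᵥ = R/(γ−1) = 12.47 J/(mol·K).
ΔU = 1.94 × 12.47 × (98.39 − 424.1) = -7881 J.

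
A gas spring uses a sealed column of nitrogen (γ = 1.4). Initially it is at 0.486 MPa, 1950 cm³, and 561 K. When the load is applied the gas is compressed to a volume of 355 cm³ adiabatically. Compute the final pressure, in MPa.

Adiabatic: P₁V₁^γ = P₂V₂^γ ⇒ P₂ = P₁ (V₁/V₂)^γ.
P₂ = 0.486 × (1950/355)^(1.4) = 5.277 MPa.

P₂ ≈ 5.28 MPa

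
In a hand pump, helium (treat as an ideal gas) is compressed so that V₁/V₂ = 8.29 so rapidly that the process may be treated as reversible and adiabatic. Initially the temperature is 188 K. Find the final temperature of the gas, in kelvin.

Adiabatic: T₁V₁^(γ−1) = T₂V₂^(γ−1) ⇒ T₂ = T₁ (V₁/V₂)^(γ−1).
For a monatomic ideal gas γ = 5/3, so γ−1 = 2/3.
T₂ = 188 × 8.29^(2/3) = 770.1 K.

T₂ ≈ 770 K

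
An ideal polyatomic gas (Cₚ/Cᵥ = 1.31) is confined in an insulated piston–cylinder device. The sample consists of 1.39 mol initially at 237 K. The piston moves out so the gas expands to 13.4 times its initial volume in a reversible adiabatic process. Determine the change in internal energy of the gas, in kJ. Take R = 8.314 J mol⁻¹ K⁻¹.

Adiabatic: T₁V₁^(γ−1) = T₂V₂^(γ−1) ⇒ T₂ = T₁ (V₁/V₂)^(γ−1).
T₂ = 237 × (1/13.4)^(0.31) = 106 K.
Q = 0, so ΔU = W_on_gas = nCᵥΔT with Cᵥ = R/(γ−1) = 26.82 J/(mol·K).
ΔU = 1.39 × 26.82 × (106 − 237) = -4883 J.

ΔU ≈ -4.88 kJ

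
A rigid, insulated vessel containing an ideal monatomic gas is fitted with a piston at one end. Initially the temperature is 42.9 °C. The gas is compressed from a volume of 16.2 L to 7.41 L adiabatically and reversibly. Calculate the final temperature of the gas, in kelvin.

Adiabatic: T₁V₁^(γ−1) = T₂V₂^(γ−1) ⇒ T₂ = T₁ (V₁/V₂)^(γ−1).
For a monatomic ideal gas γ = 5/3, so γ−1 = 2/3.
T₁ = 42.9 °C = 316 K.
T₂ = 316 × (16.2/7.41)^(2/3) = 532.4 K.

T₂ ≈ 532 K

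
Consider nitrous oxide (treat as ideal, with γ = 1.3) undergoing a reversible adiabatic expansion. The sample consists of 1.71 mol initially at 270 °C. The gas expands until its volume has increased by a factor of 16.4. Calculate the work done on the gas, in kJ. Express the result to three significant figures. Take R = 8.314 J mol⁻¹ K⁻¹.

For a reversible adiabat TV^(γ−1) is constant, so T₂ = T₁ (V₁/V₂)^(γ−1).
T₁ = 270 °C = 543.1 K.
T₂ = 543.1 × (1/16.4)^(0.3) = 234.7 K.
Q = 0, so ΔU = W_on_gas = nCᵥΔT with Cᵥ = R/(γ−1) = 27.71 J/(mol·K).
ΔU = 1.71 × 27.71 × (234.7 − 543.1) = -14620 J.

W ≈ -14.6 kJ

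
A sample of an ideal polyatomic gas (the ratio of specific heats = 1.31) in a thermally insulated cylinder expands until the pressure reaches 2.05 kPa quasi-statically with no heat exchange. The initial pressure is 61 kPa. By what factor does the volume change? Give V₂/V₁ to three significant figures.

From PV^γ = const, V₂/V₁ = (P₁/P₂)^(1/γ).
V₂/V₁ = (61/2.05)^(0.763) = 13.33.

V₂/V₁ ≈ 13.3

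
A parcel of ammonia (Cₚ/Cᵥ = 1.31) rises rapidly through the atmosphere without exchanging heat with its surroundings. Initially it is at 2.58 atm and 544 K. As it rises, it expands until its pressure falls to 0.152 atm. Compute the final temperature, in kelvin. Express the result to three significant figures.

Adiabatic: T₂/T₁ = (P₂/P₁)^((γ−1)/γ).
T₂ = 544 × (0.152/2.58)^(0.237) = 278.3 K.

T₂ ≈ 278 K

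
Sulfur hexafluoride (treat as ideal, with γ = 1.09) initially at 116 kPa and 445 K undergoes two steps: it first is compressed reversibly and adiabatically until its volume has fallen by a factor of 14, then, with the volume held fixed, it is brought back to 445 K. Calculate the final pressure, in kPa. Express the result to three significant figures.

P₃ ≈ 1620 kPa

Adiabatic step (PV^γ = const): P₂ = 116×14^(1.09) = 2059 kPa; T₂ = 445×14^(0.09) = 564.3 K.
Isochoric: P₃ = P₂(T₃/T₂) = 2059 × (445/564.3) = 1624 kPa.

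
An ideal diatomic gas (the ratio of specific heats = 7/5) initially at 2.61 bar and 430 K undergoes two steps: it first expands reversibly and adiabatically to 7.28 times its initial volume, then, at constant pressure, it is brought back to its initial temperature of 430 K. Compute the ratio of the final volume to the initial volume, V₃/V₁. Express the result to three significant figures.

Adiabatic step: V₂/V₁ = 7.28; T₂ = T₁·(1/7.28)^(2/5) = 194.4 K.
Isobaric step: V₃/V₂ = T₃/T₂ = 430/194.4.
V₃/V₁ = (V₂/V₁)(V₃/V₂) = 7.28 × (430/194.4) = 16.11.

V₃/V₁ ≈ 16.1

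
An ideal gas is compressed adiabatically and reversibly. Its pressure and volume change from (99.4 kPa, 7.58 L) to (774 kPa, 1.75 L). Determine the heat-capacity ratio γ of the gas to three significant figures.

γ ≈ 1.40

PV^γ = const ⇒ γ = ln(P₂/P₁) / ln(V₁/V₂).
γ = ln(774/99.4) / ln(7.58/1.75) = 1.4.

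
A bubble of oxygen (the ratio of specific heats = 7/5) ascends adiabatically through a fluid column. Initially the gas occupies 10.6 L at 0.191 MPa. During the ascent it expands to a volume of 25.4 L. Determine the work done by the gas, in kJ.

P₂ = P₁(V₁/V₂)^γ = 0.191×(10.6/25.4)^(7/5) = 0.05619 MPa.
For a reversible adiabat, W_by_gas = (P₁V₁ − P₂V₂)/(γ−1).
W_by = (191000×0.0106 − 56190×0.0254) / (2/5) = 1493 J.

W ≈ 1.49 kJ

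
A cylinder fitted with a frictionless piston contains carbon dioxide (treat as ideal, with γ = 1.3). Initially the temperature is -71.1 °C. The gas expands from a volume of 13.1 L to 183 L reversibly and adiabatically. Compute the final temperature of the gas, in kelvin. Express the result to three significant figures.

T₂ ≈ 91.6 K

For a reversible adiabat TV^(γ−1) is constant, so T₂ = T₁ (V₁/V₂)^(γ−1).
T₁ = -71.1 °C = 202 K.
T₂ = 202 × (13.1/183)^(0.3) = 91.6 K.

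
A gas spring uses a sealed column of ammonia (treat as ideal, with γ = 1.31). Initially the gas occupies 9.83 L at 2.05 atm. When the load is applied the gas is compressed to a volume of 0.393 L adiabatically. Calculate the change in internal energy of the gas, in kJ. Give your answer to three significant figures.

ΔU ≈ 11.3 kJ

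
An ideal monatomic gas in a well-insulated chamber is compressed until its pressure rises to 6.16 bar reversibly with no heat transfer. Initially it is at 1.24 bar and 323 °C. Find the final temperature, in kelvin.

T₂ ≈ 1130 K

Along an adiabat T P^((1−γ)/γ) is constant, so T₂ = T₁ (P₂/P₁)^((γ−1)/γ).
For a monatomic ideal gas γ = 5/3, so (γ−1)/γ = 2/5.
T₁ = 323 °C = 596.1 K.
T₂ = 596.1 × (6.16/1.24)^(2/5) = 1132 K.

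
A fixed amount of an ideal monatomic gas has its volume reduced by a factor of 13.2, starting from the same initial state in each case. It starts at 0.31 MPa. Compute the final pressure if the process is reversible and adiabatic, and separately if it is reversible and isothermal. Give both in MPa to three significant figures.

adiabatic: 22.9 MPa; isothermal: 4.09 MPa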